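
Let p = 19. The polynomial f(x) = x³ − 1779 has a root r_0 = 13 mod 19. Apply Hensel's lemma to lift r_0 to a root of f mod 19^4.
r_3 = 26917 (mod 130321)

Hensel: r_{i+1} = r_i − f(r_i)/f′(r_i) mod 19^{i+2}, where f′(x) = 3x². Iterate:
  r_0 = 13 (mod 19)
  r_1 = 203 (mod 361)
  r_2 = 6340 (mod 6859)
  r_3 = 26917 (mod 130321)
Final: r = 26917 with f(r) ≡ 0 mod 19^4.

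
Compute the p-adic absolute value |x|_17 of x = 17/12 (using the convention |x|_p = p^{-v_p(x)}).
|17/12|_17 = 1/17

Step 1 — compute v_17(x) by factoring powers of 17 out of the numerator and denominator: v_17(17/12) = 1. Step 2 — apply |x|_p = p^{-v_p(x)} = 17^{-1} = 1/17.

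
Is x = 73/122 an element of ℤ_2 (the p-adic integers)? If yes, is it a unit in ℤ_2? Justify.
x ∉ ℤ_2 (v_2(x) = -1 < 0)

ℤ_2 = {x ∈ ℚ_2 : v_2(x) ≥ 0} and ℤ_2^× = {x ∈ ℤ_2 : v_2(x) = 0}. Here v_2(73/122) = v_2(num) − v_2(den) = -1; compare against these criteria.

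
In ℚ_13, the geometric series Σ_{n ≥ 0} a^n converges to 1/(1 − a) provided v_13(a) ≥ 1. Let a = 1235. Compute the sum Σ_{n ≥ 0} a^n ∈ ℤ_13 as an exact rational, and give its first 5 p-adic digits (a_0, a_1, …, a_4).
Σ a^n = 1/(1 − a) = -1/1234;  first 5 digits = (1, 4, 10, 4, 0)

v_13(a) = 1 ≥ 1, so the series converges in ℤ_13 to 1/(1 − a) = 1/(1 − 1235) = -1/1234. Expand this rational in ℤ_13: compute digits iteratively via d_i = x_i mod 13, x_{i+1} = (x_i − d_i)/13. The first 5 digits are (1, 4, 10, 4, 0).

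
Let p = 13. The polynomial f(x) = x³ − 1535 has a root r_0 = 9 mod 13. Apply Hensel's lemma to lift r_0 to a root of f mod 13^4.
r_3 = 399 (mod 28561)

Hensel: r_{i+1} = r_i − f(r_i)/f′(r_i) mod 13^{i+2}, where f′(x) = 3x². Iterate:
  r_0 = 9 (mod 13)
  r_1 = 61 (mod 169)
  r_2 = 399 (mod 2197)
  r_3 = 399 (mod 28561)
Final: r = 399 with f(r) ≡ 0 mod 13^4.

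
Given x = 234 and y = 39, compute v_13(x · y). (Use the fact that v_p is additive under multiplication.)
v_13(9126) = 2

v_p(x) = 1 (factor: 234 = 13^1 · 18); v_p(y) = 1 (factor: 39 = 13^1 · 3). Additivity: v_p(xy) = v_p(x) + v_p(y) = 1 + 1 = 2. (Direct check: xy = 9126 = 13^2 · (54).)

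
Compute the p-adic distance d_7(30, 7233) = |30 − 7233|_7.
d_7(30, 7233) = 1/2401

Step 1 — x − y = 30 − 7233 = -7203. Step 2 — v_7(-7203) = 4 (factor: -7203 = −(7^4 · 3); the sign does not affect v_p). Step 3 — |x − y|_7 = 7^{-4} = 1/2401.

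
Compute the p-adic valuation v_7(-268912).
v_7(-268912) = 5

v_7(n) is the largest exponent k such that 7^k divides n. Factor out: -268912 = -7^5 · 16. (Sign doesn't affect v_p.) So v_7(-268912) = 5.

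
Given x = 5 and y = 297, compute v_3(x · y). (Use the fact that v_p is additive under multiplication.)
v_3(1485) = 3

v_p(x) = 0 (factor: 5 = 3^0 · 5); v_p(y) = 3 (factor: 297 = 3^3 · 11). Additivity: v_p(xy) = v_p(x) + v_p(y) = 0 + 3 = 3. (Direct check: xy = 1485 = 3^3 · (55).)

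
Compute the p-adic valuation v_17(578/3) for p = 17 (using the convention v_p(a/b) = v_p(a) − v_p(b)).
v_17(578/3) = 2

Factor powers of 17 from the numerator and denominator of the reduced fraction: 578 = 17^2 · 2 and 3 = 17^0 · 3. Apply v_p(a/b) = v_p(a) − v_p(b): v_17(578/3) = 2 − 0 = 2.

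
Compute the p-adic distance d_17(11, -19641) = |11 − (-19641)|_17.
d_17(11, -19641) = 1/4913

Step 1 — x − y = 11 − (-19641) = 19652. Step 2 — v_17(19652) = 3 (factor: 19652 = (17^3 · 4); the sign does not affect v_p). Step 3 — |x − y|_17 = 17^{-3} = 1/4913.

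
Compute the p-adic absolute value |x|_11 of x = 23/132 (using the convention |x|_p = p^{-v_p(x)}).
|23/132|_11 = 11

Step 1 — compute v_11(x) by factoring powers of 11 out of the numerator and denominator: v_11(23/132) = -1. Step 2 — apply |x|_p = p^{-v_p(x)} = 11^{1} = 11.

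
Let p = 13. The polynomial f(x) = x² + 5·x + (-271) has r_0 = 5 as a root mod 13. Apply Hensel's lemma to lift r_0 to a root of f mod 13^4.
r_3 = 20480 (mod 28561)

Hensel: r_{i+1} = r_i − f(r_i)·(f′(r_i))^{-1} mod 13^{i+2}, f′(x) = 2x + 5. Iterate:
  r_0 = 5 (mod 13)
  r_1 = 31 (mod 169)
  r_2 = 707 (mod 2197)
  r_3 = 20480 (mod 28561)
Final: r = 20480 satisfies f(r) ≡ 0 mod 13^4.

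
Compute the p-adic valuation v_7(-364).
v_7(-364) = 1

v_7(n) is the largest exponent k such that 7^k divides n. Factor out: -364 = -7^1 · 52. (Sign doesn't affect v_p.) So v_7(-364) = 1.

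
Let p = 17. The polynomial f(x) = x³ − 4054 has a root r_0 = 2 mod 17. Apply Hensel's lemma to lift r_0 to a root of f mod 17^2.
r_1 = 2 (mod 289)

Hensel: r_{i+1} = r_i − f(r_i)/f′(r_i) mod 17^{i+2}, where f′(x) = 3x². Iterate:
  r_0 = 2 (mod 17)
  r_1 = 2 (mod 289)
Final: r = 2 with f(r) ≡ 0 mod 17^2.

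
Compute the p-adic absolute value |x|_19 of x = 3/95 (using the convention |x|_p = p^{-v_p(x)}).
|3/95|_19 = 19

Step 1 — compute v_19(x) by factoring powers of 19 out of the numerator and denominator: v_19(3/95) = -1. Step 2 — apply |x|_p = p^{-v_p(x)} = 19^{1} = 19.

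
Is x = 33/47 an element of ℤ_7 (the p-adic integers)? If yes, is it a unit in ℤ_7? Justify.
x ∈ ℤ_7^× (unit); v_7(x) = 0

ℤ_7 = {x ∈ ℚ_7 : v_7(x) ≥ 0} and ℤ_7^× = {x ∈ ℤ_7 : v_7(x) = 0}. Here v_7(33/47) = v_7(num) − v_7(den) = 0; compare against these criteria.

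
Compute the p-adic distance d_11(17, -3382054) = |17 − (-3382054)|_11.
d_11(17, -3382054) = 1/161051

Step 1 — x − y = 17 − (-3382054) = 3382071. Step 2 — v_11(3382071) = 5 (factor: 3382071 = (11^5 · 21); the sign does not affect v_p). Step 3 — |x − y|_11 = 11^{-5} = 1/161051.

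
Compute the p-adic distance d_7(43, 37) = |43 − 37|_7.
d_7(43, 37) = 1

Step 1 — x − y = 43 − 37 = 6. Step 2 — v_7(6) = 0 (factor: 6 = (7^0 · 6); the sign does not affect v_p). Step 3 — |x − y|_7 = 7^{0} = 1.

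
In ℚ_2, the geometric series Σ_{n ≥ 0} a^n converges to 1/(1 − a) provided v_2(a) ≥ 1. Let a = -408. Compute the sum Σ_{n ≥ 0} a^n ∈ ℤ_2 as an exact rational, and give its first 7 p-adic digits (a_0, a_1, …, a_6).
Σ a^n = 1/(1 − a) = 1/409;  first 7 digits = (1, 0, 0, 1, 0, 1, 0)

v_2(a) = 3 ≥ 1, so the series converges in ℤ_2 to 1/(1 − a) = 1/(1 − (-408)) = 1/409. Expand this rational in ℤ_2: compute digits iteratively via d_i = x_i mod 2, x_{i+1} = (x_i − d_i)/2. The first 7 digits are (1, 0, 0, 1, 0, 1, 0).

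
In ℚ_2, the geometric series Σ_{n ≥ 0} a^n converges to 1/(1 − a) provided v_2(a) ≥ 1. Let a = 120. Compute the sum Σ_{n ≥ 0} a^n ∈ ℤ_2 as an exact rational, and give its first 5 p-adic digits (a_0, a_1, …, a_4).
Σ a^n = 1/(1 − a) = -1/119;  first 5 digits = (1, 0, 0, 1, 1)

v_2(a) = 3 ≥ 1, so the series converges in ℤ_2 to 1/(1 − a) = 1/(1 − 120) = -1/119. Expand this rational in ℤ_2: compute digits iteratively via d_i = x_i mod 2, x_{i+1} = (x_i − d_i)/2. The first 5 digits are (1, 0, 0, 1, 1).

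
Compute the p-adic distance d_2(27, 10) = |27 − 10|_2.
d_2(27, 10) = 1

Step 1 — x − y = 27 − 10 = 17. Step 2 — v_2(17) = 0 (factor: 17 = (2^0 · 17); the sign does not affect v_p). Step 3 — |x − y|_2 = 2^{0} = 1.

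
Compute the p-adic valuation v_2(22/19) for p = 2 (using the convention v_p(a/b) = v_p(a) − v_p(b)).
v_2(22/19) = 1

Factor powers of 2 from the numerator and denominator of the reduced fraction: 22 = 2^1 · 11 and 19 = 2^0 · 19. Apply v_p(a/b) = v_p(a) − v_p(b): v_2(22/19) = 1 − 0 = 1.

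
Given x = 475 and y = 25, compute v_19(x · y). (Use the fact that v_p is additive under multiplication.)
v_19(11875) = 1

v_p(x) = 1 (factor: 475 = 19^1 · 25); v_p(y) = 0 (factor: 25 = 19^0 · 25). Additivity: v_p(xy) = v_p(x) + v_p(y) = 1 + 0 = 1. (Direct check: xy = 11875 = 19^1 · (625).)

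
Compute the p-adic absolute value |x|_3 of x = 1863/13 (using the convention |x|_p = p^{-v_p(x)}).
|1863/13|_3 = 1/81

Step 1 — compute v_3(x) by factoring powers of 3 out of the numerator and denominator: v_3(1863/13) = 4. Step 2 — apply |x|_p = p^{-v_p(x)} = 3^{-4} = 1/81.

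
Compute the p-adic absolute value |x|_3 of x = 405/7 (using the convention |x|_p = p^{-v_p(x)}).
|405/7|_3 = 1/81

Step 1 — compute v_3(x) by factoring powers of 3 out of the numerator and denominator: v_3(405/7) = 4. Step 2 — apply |x|_p = p^{-v_p(x)} = 3^{-4} = 1/81.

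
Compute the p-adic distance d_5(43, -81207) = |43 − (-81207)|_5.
d_5(43, -81207) = 1/3125

Step 1 — x − y = 43 − (-81207) = 81250. Step 2 — v_5(81250) = 5 (factor: 81250 = (5^5 · 26); the sign does not affect v_p). Step 3 — |x − y|_5 = 5^{-5} = 1/3125.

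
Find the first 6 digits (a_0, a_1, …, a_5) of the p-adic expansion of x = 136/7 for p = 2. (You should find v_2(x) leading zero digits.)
(a_0, …, a_5) = (0, 0, 0, 1, 1, 1)

v_2(136/7) = 3, so a_0 = ... = a_2 = 0. Factor out: x = 2^3 · u with u = 17/7 a unit in ℤ_2. Expand u iteratively via a_{v+i} = u_i mod 2, u_{i+1} = (u_i − a_{v+i})/2:
  u_0 = 17/7;  a_3 = 1;  u_1 = (u_0 − 1)/2 = 5/7
  u_1 = 5/7;  a_4 = 1;  u_2 = (u_1 − 1)/2 = -1/7
  u_2 = -1/7;  a_5 = 1;  u_3 = (u_2 − 1)/2 = -4/7
Digits: (0, 0, 0, 1, 1, 1).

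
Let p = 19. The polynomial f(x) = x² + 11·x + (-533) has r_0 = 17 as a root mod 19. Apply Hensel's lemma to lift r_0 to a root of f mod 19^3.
r_2 = 3171 (mod 6859)

Hensel: r_{i+1} = r_i − f(r_i)·(f′(r_i))^{-1} mod 19^{i+2}, f′(x) = 2x + 11. Iterate:
  r_0 = 17 (mod 19)
  r_1 = 283 (mod 361)
  r_2 = 3171 (mod 6859)
Final: r = 3171 satisfies f(r) ≡ 0 mod 19^3.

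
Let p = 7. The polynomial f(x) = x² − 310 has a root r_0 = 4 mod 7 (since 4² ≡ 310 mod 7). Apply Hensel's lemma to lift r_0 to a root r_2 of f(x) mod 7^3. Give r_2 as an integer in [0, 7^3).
r_2 = 298 (mod 343)

Hensel's recurrence: r_{i+1} = r_i − f(r_i)·(f′(r_i))^{-1} mod 7^{i+2}, with f′(x) = 2x. Iterate:
  r_0 = 4 (mod 7)
  r_1 = 4 (mod 49)
  r_2 = 298 (mod 343)
Final: r_2 = 298, and one checks f(r_2) ≡ 0 mod 7^3.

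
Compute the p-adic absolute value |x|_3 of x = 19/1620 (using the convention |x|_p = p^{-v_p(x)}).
|19/1620|_3 = 81

Step 1 — compute v_3(x) by factoring powers of 3 out of the numerator and denominator: v_3(19/1620) = -4. Step 2 — apply |x|_p = p^{-v_p(x)} = 3^{4} = 81.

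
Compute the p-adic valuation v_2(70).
v_2(70) = 1

v_2(n) is the largest exponent k such that 2^k divides n. Factor out: 70 = 2^1 · 35. (Sign doesn't affect v_p.) So v_2(70) = 1.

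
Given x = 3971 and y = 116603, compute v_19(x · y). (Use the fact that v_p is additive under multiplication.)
v_19(463030513) = 5

v_p(x) = 2 (factor: 3971 = 19^2 · 11); v_p(y) = 3 (factor: 116603 = 19^3 · 17). Additivity: v_p(xy) = v_p(x) + v_p(y) = 2 + 3 = 5. (Direct check: xy = 463030513 = 19^5 · (187).)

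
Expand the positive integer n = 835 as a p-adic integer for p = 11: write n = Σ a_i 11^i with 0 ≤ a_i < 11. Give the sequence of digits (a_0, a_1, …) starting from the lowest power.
(a_0, a_1, …) = (10, 9, 6)

Repeated division by 11 gives the digits low-to-high: 835 = 10 + 9·11^1 + 6·11^2. Digit sequence: (10, 9, 6).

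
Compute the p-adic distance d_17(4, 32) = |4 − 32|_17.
d_17(4, 32) = 1

Step 1 — x − y = 4 − 32 = -28. Step 2 — v_17(-28) = 0 (factor: -28 = −(17^0 · 28); the sign does not affect v_p). Step 3 — |x − y|_17 = 17^{0} = 1.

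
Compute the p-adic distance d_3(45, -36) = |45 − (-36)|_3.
d_3(45, -36) = 1/81

Step 1 — x − y = 45 − (-36) = 81. Step 2 — v_3(81) = 4 (factor: 81 = (3^4 · 1); the sign does not affect v_p). Step 3 — |x − y|_3 = 3^{-4} = 1/81.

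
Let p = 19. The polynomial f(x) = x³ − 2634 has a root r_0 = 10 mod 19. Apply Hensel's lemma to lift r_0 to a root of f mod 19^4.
r_3 = 87505 (mod 130321)

Hensel: r_{i+1} = r_i − f(r_i)/f′(r_i) mod 19^{i+2}, where f′(x) = 3x². Iterate:
  r_0 = 10 (mod 19)
  r_1 = 143 (mod 361)
  r_2 = 5197 (mod 6859)
  r_3 = 87505 (mod 130321)
Final: r = 87505 with f(r) ≡ 0 mod 19^4.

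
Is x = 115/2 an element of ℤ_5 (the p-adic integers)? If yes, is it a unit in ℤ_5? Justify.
x ∈ ℤ_5 but not a unit; v_5(x) = 1 > 0

ℤ_5 = {x ∈ ℚ_5 : v_5(x) ≥ 0} and ℤ_5^× = {x ∈ ℤ_5 : v_5(x) = 0}. Here v_5(115/2) = v_5(num) − v_5(den) = 1; compare against these criteria.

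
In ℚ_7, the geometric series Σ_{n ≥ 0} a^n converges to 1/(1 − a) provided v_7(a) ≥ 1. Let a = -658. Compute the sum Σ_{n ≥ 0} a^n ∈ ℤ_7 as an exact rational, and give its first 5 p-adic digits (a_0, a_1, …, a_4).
Σ a^n = 1/(1 − a) = 1/659;  first 5 digits = (1, 4, 2, 1, 4)

v_7(a) = 1 ≥ 1, so the series converges in ℤ_7 to 1/(1 − a) = 1/(1 − (-658)) = 1/659. Expand this rational in ℤ_7: compute digits iteratively via d_i = x_i mod 7, x_{i+1} = (x_i − d_i)/7. The first 5 digits are (1, 4, 2, 1, 4).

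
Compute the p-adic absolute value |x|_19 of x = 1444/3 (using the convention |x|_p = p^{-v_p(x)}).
|1444/3|_19 = 1/361

Step 1 — compute v_19(x) by factoring powers of 19 out of the numerator and denominator: v_19(1444/3) = 2. Step 2 — apply |x|_p = p^{-v_p(x)} = 19^{-2} = 1/361.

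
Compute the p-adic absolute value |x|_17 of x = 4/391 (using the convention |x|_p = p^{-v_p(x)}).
|4/391|_17 = 17

Step 1 — compute v_17(x) by factoring powers of 17 out of the numerator and denominator: v_17(4/391) = -1. Step 2 — apply |x|_p = p^{-v_p(x)} = 17^{1} = 17.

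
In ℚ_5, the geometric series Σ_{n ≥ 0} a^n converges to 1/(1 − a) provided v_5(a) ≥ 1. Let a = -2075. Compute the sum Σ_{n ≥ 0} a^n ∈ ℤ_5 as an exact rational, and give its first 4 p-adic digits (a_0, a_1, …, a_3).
Σ a^n = 1/(1 − a) = 1/2076;  first 4 digits = (1, 0, 2, 3)

v_5(a) = 2 ≥ 1, so the series converges in ℤ_5 to 1/(1 − a) = 1/(1 − (-2075)) = 1/2076. Expand this rational in ℤ_5: compute digits iteratively via d_i = x_i mod 5, x_{i+1} = (x_i − d_i)/5. The first 4 digits are (1, 0, 2, 3).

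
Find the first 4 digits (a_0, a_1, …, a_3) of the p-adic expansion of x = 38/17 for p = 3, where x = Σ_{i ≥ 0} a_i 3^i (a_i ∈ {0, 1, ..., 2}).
(a_0, …, a_3) = (1, 2, 0, 0)

v_3(38/17) = 0 (numerator and denominator both coprime to 3), so x ∈ ℤ_3^×. Compute digits iteratively via a_i = x_i mod 3, x_{i+1} = (x_i − a_i)/3, with x_0 = x:
  x_0 = 38/17;  a_0 = 1;  x_1 = (x_0 − 1)/3 = 7/17
  x_1 = 7/17;  a_1 = 2;  x_2 = (x_1 − 2)/3 = -9/17
  x_2 = -9/17;  a_2 = 0;  x_3 = (x_2 − 0)/3 = -3/17
  x_3 = -3/17;  a_3 = 0;  x_4 = (x_3 − 0)/3 = -1/17
Digits: (1, 2, 0, 0).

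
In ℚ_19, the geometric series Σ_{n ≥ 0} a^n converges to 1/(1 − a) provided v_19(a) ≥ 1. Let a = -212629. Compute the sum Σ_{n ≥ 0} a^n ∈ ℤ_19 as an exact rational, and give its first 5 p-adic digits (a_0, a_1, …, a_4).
Σ a^n = 1/(1 − a) = 1/212630;  first 5 digits = (1, 0, 0, 7, 17)

v_19(a) = 3 ≥ 1, so the series converges in ℤ_19 to 1/(1 − a) = 1/(1 − (-212629)) = 1/212630. Expand this rational in ℤ_19: compute digits iteratively via d_i = x_i mod 19, x_{i+1} = (x_i − d_i)/19. The first 5 digits are (1, 0, 0, 7, 17).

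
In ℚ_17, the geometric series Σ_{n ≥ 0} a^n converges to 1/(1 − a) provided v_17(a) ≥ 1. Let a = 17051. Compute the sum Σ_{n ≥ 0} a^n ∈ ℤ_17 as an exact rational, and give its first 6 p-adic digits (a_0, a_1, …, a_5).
Σ a^n = 1/(1 − a) = -1/17050;  first 6 digits = (1, 0, 8, 3, 13, 0)

v_17(a) = 2 ≥ 1, so the series converges in ℤ_17 to 1/(1 − a) = 1/(1 − 17051) = -1/17050. Expand this rational in ℤ_17: compute digits iteratively via d_i = x_i mod 17, x_{i+1} = (x_i − d_i)/17. The first 6 digits are (1, 0, 8, 3, 13, 0).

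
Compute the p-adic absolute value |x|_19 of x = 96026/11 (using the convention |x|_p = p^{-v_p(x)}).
|96026/11|_19 = 1/6859

Step 1 — compute v_19(x) by factoring powers of 19 out of the numerator and denominator: v_19(96026/11) = 3. Step 2 — apply |x|_p = p^{-v_p(x)} = 19^{-3} = 1/6859.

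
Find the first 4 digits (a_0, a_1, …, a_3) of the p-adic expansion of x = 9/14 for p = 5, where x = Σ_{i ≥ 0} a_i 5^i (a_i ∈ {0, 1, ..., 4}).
(a_0, …, a_3) = (1, 1, 3, 4)

v_5(9/14) = 0 (numerator and denominator both coprime to 5), so x ∈ ℤ_5^×. Compute digits iteratively via a_i = x_i mod 5, x_{i+1} = (x_i − a_i)/5, with x_0 = x:
  x_0 = 9/14;  a_0 = 1;  x_1 = (x_0 − 1)/5 = -1/14
  x_1 = -1/14;  a_1 = 1;  x_2 = (x_1 − 1)/5 = -3/14
  x_2 = -3/14;  a_2 = 3;  x_3 = (x_2 − 3)/5 = -9/14
  x_3 = -9/14;  a_3 = 4;  x_4 = (x_3 − 4)/5 = -13/14
Digits: (1, 1, 3, 4).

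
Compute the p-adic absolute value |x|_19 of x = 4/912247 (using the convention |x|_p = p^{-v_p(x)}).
|4/912247|_19 = 130321

Step 1 — compute v_19(x) by factoring powers of 19 out of the numerator and denominator: v_19(4/912247) = -4. Step 2 — apply |x|_p = p^{-v_p(x)} = 19^{4} = 130321.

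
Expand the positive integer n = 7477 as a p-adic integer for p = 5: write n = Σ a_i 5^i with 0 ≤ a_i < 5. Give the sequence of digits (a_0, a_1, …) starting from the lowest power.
(a_0, a_1, …) = (2, 0, 4, 4, 1, 2)

Repeated division by 5 gives the digits low-to-high: 7477 = 2 + 4·5^2 + 4·5^3 + 1·5^4 + 2·5^5. Digit sequence: (2, 0, 4, 4, 1, 2).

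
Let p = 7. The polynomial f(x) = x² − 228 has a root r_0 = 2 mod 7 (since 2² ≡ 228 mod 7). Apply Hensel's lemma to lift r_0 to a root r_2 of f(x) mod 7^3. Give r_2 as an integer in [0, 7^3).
r_2 = 303 (mod 343)

Hensel's recurrence: r_{i+1} = r_i − f(r_i)·(f′(r_i))^{-1} mod 7^{i+2}, with f′(x) = 2x. Iterate:
  r_0 = 2 (mod 7)
  r_1 = 9 (mod 49)
  r_2 = 303 (mod 343)
Final: r_2 = 303, and one checks f(r_2) ≡ 0 mod 7^3.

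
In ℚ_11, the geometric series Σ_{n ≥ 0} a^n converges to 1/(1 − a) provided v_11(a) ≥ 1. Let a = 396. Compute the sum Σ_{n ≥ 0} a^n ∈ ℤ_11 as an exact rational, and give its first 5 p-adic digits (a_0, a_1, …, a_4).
Σ a^n = 1/(1 − a) = -1/395;  first 5 digits = (1, 3, 1, 2, 10)

v_11(a) = 1 ≥ 1, so the series converges in ℤ_11 to 1/(1 − a) = 1/(1 − 396) = -1/395. Expand this rational in ℤ_11: compute digits iteratively via d_i = x_i mod 11, x_{i+1} = (x_i − d_i)/11. The first 5 digits are (1, 3, 1, 2, 10).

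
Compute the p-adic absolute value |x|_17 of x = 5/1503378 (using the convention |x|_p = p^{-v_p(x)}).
|5/1503378|_17 = 83521

Step 1 — compute v_17(x) by factoring powers of 17 out of the numerator and denominator: v_17(5/1503378) = -4. Step 2 — apply |x|_p = p^{-v_p(x)} = 17^{4} = 83521.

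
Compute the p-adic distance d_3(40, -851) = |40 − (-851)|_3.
d_3(40, -851) = 1/81

Step 1 — x − y = 40 − (-851) = 891. Step 2 — v_3(891) = 4 (factor: 891 = (3^4 · 11); the sign does not affect v_p). Step 3 — |x − y|_3 = 3^{-4} = 1/81.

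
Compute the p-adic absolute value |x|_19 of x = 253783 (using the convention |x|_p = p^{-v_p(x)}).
|253783|_19 = 1/6859

Step 1 — compute v_19(x) by factoring powers of 19 out of the numerator and denominator: v_19(253783) = 3. Step 2 — apply |x|_p = p^{-v_p(x)} = 19^{-3} = 1/6859.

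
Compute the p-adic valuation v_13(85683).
v_13(85683) = 4

v_13(n) is the largest exponent k such that 13^k divides n. Factor out: 85683 = 13^4 · 3. (Sign doesn't affect v_p.) So v_13(85683) = 4.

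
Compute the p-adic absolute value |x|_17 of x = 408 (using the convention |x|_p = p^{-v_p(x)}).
|408|_17 = 1/17

Step 1 — compute v_17(x) by factoring powers of 17 out of the numerator and denominator: v_17(408) = 1. Step 2 — apply |x|_p = p^{-v_p(x)} = 17^{-1} = 1/17.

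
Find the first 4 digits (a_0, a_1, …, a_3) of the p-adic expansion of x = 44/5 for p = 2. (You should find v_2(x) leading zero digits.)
(a_0, …, a_3) = (0, 0, 1, 1)

v_2(44/5) = 2, so a_0 = ... = a_1 = 0. Factor out: x = 2^2 · u with u = 11/5 a unit in ℤ_2. Expand u iteratively via a_{v+i} = u_i mod 2, u_{i+1} = (u_i − a_{v+i})/2:
  u_0 = 11/5;  a_2 = 1;  u_1 = (u_0 − 1)/2 = 3/5
  u_1 = 3/5;  a_3 = 1;  u_2 = (u_1 − 1)/2 = -1/5
Digits: (0, 0, 1, 1).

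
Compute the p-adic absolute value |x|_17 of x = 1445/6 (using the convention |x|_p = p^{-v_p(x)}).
|1445/6|_17 = 1/289

Step 1 — compute v_17(x) by factoring powers of 17 out of the numerator and denominator: v_17(1445/6) = 2. Step 2 — apply |x|_p = p^{-v_p(x)} = 17^{-2} = 1/289.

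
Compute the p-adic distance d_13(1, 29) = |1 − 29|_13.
d_13(1, 29) = 1

Step 1 — x − y = 1 − 29 = -28. Step 2 — v_13(-28) = 0 (factor: -28 = −(13^0 · 28); the sign does not affect v_p). Step 3 — |x − y|_13 = 13^{0} = 1.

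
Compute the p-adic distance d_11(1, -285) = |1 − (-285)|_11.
d_11(1, -285) = 1/11

Step 1 — x − y = 1 − (-285) = 286. Step 2 — v_11(286) = 1 (factor: 286 = (11^1 · 26); the sign does not affect v_p). Step 3 — |x − y|_11 = 11^{-1} = 1/11.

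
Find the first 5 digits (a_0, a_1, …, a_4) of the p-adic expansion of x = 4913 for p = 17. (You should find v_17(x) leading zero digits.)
(a_0, …, a_4) = (0, 0, 0, 1, 0)

v_17(4913) = 3, so a_0 = ... = a_2 = 0. Factor out: x = 17^3 · u with u = 1 a unit in ℤ_17. Expand u iteratively via a_{v+i} = u_i mod 17, u_{i+1} = (u_i − a_{v+i})/17:
  u_0 = 1;  a_3 = 1;  u_1 = (u_0 − 1)/17 = 0
  u_1 = 0;  a_4 = 0;  u_2 = (u_1 − 0)/17 = 0
Digits: (0, 0, 0, 1, 0).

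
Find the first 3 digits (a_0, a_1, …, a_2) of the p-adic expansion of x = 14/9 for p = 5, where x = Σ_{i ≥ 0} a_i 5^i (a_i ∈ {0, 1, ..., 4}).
(a_0, …, a_2) = (1, 4, 2)

v_5(14/9) = 0 (numerator and denominator both coprime to 5), so x ∈ ℤ_5^×. Compute digits iteratively via a_i = x_i mod 5, x_{i+1} = (x_i − a_i)/5, with x_0 = x:
  x_0 = 14/9;  a_0 = 1;  x_1 = (x_0 − 1)/5 = 1/9
  x_1 = 1/9;  a_1 = 4;  x_2 = (x_1 − 4)/5 = -7/9
  x_2 = -7/9;  a_2 = 2;  x_3 = (x_2 − 2)/5 = -5/9
Digits: (1, 4, 2).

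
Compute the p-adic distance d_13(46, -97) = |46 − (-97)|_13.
d_13(46, -97) = 1/13

Step 1 — x − y = 46 − (-97) = 143. Step 2 — v_13(143) = 1 (factor: 143 = (13^1 · 11); the sign does not affect v_p). Step 3 — |x − y|_13 = 13^{-1} = 1/13.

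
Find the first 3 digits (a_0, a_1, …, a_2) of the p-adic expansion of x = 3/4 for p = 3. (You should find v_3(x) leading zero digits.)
(a_0, …, a_2) = (0, 1, 2)

v_3(3/4) = 1, so a_0 = ... = a_0 = 0. Factor out: x = 3^1 · u with u = 1/4 a unit in ℤ_3. Expand u iteratively via a_{v+i} = u_i mod 3, u_{i+1} = (u_i − a_{v+i})/3:
  u_0 = 1/4;  a_1 = 1;  u_1 = (u_0 − 1)/3 = -1/4
  u_1 = -1/4;  a_2 = 2;  u_2 = (u_1 − 2)/3 = -3/4
Digits: (0, 1, 2).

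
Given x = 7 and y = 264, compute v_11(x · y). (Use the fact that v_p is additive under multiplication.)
v_11(1848) = 1

v_p(x) = 0 (factor: 7 = 11^0 · 7); v_p(y) = 1 (factor: 264 = 11^1 · 24). Additivity: v_p(xy) = v_p(x) + v_p(y) = 0 + 1 = 1. (Direct check: xy = 1848 = 11^1 · (168).)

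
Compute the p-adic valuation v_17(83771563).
v_17(83771563) = 5

v_17(n) is the largest exponent k such that 17^k divides n. Factor out: 83771563 = 17^5 · 59. (Sign doesn't affect v_p.) So v_17(83771563) = 5.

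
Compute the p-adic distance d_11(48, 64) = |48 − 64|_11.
d_11(48, 64) = 1

Step 1 — x − y = 48 − 64 = -16. Step 2 — v_11(-16) = 0 (factor: -16 = −(11^0 · 16); the sign does not affect v_p). Step 3 — |x − y|_11 = 11^{0} = 1.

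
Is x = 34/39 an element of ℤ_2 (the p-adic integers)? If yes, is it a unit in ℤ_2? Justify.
x ∈ ℤ_2 but not a unit; v_2(x) = 1 > 0

ℤ_2 = {x ∈ ℚ_2 : v_2(x) ≥ 0} and ℤ_2^× = {x ∈ ℤ_2 : v_2(x) = 0}. Here v_2(34/39) = v_2(num) − v_2(den) = 1; compare against these criteria.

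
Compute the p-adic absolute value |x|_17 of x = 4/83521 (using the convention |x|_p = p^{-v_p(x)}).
|4/83521|_17 = 83521

Step 1 — compute v_17(x) by factoring powers of 17 out of the numerator and denominator: v_17(4/83521) = -4. Step 2 — apply |x|_p = p^{-v_p(x)} = 17^{4} = 83521.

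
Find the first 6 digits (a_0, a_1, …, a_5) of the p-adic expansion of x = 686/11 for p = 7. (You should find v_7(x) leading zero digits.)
(a_0, …, a_5) = (0, 0, 0, 4, 2, 6)

v_7(686/11) = 3, so a_0 = ... = a_2 = 0. Factor out: x = 7^3 · u with u = 2/11 a unit in ℤ_7. Expand u iteratively via a_{v+i} = u_i mod 7, u_{i+1} = (u_i − a_{v+i})/7:
  u_0 = 2/11;  a_3 = 4;  u_1 = (u_0 − 4)/7 = -6/11
  u_1 = -6/11;  a_4 = 2;  u_2 = (u_1 − 2)/7 = -4/11
  u_2 = -4/11;  a_5 = 6;  u_3 = (u_2 − 6)/7 = -10/11
Digits: (0, 0, 0, 4, 2, 6).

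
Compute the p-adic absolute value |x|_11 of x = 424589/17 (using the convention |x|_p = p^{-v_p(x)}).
|424589/17|_11 = 1/14641

Step 1 — compute v_11(x) by factoring powers of 11 out of the numerator and denominator: v_11(424589/17) = 4. Step 2 — apply |x|_p = p^{-v_p(x)} = 11^{-4} = 1/14641.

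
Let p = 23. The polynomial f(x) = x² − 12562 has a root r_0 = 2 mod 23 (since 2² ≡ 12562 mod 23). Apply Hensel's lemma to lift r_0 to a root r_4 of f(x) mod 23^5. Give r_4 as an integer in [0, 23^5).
r_4 = 5093973 (mod 6436343)

Hensel's recurrence: r_{i+1} = r_i − f(r_i)·(f′(r_i))^{-1} mod 23^{i+2}, with f′(x) = 2x. Iterate:
  r_0 = 2 (mod 23)
  r_1 = 232 (mod 529)
  r_2 = 8167 (mod 12167)
  r_3 = 56835 (mod 279841)
  r_4 = 5093973 (mod 6436343)
Final: r_4 = 5093973, and one checks f(r_4) ≡ 0 mod 23^5.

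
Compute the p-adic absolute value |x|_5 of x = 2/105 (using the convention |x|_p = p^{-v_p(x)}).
|2/105|_5 = 5

Step 1 — compute v_5(x) by factoring powers of 5 out of the numerator and denominator: v_5(2/105) = -1. Step 2 — apply |x|_p = p^{-v_p(x)} = 5^{1} = 5.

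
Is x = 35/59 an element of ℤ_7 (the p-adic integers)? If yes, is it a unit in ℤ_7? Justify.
x ∈ ℤ_7 but not a unit; v_7(x) = 1 > 0

ℤ_7 = {x ∈ ℚ_7 : v_7(x) ≥ 0} and ℤ_7^× = {x ∈ ℤ_7 : v_7(x) = 0}. Here v_7(35/59) = v_7(num) − v_7(den) = 1; compare against these criteria.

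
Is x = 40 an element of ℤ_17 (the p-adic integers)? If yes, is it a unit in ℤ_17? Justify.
x ∈ ℤ_17^× (unit); v_17(x) = 0

ℤ_17 = {x ∈ ℚ_17 : v_17(x) ≥ 0} and ℤ_17^× = {x ∈ ℤ_17 : v_17(x) = 0}. Here v_17(40) = v_17(num) − v_17(den) = 0; compare against these criteria.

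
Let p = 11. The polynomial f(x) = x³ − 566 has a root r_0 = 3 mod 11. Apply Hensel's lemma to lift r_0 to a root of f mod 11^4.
r_3 = 7032 (mod 14641)

Hensel: r_{i+1} = r_i − f(r_i)/f′(r_i) mod 11^{i+2}, where f′(x) = 3x². Iterate:
  r_0 = 3 (mod 11)
  r_1 = 14 (mod 121)
  r_2 = 377 (mod 1331)
  r_3 = 7032 (mod 14641)
Final: r = 7032 with f(r) ≡ 0 mod 11^4.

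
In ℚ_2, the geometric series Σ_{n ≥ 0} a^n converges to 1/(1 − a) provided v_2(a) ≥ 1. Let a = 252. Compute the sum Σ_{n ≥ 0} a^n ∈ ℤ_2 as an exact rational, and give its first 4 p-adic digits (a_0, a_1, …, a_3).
Σ a^n = 1/(1 − a) = -1/251;  first 4 digits = (1, 0, 1, 1)

v_2(a) = 2 ≥ 1, so the series converges in ℤ_2 to 1/(1 − a) = 1/(1 − 252) = -1/251. Expand this rational in ℤ_2: compute digits iteratively via d_i = x_i mod 2, x_{i+1} = (x_i − d_i)/2. The first 4 digits are (1, 0, 1, 1).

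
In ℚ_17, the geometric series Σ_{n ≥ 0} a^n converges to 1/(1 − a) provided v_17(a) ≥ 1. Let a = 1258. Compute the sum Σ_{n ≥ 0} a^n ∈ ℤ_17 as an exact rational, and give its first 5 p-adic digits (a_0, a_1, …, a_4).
Σ a^n = 1/(1 − a) = -1/1257;  first 5 digits = (1, 6, 6, 11, 8)

v_17(a) = 1 ≥ 1, so the series converges in ℤ_17 to 1/(1 − a) = 1/(1 − 1258) = -1/1257. Expand this rational in ℤ_17: compute digits iteratively via d_i = x_i mod 17, x_{i+1} = (x_i − d_i)/17. The first 5 digits are (1, 6, 6, 11, 8).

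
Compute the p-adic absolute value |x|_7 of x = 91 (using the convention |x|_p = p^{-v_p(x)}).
|91|_7 = 1/7

Step 1 — compute v_7(x) by factoring powers of 7 out of the numerator and denominator: v_7(91) = 1. Step 2 — apply |x|_p = p^{-v_p(x)} = 7^{-1} = 1/7.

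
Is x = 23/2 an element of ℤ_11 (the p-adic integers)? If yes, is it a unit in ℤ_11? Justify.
x ∈ ℤ_11^× (unit); v_11(x) = 0

ℤ_11 = {x ∈ ℚ_11 : v_11(x) ≥ 0} and ℤ_11^× = {x ∈ ℤ_11 : v_11(x) = 0}. Here v_11(23/2) = v_11(num) − v_11(den) = 0; compare against these criteria.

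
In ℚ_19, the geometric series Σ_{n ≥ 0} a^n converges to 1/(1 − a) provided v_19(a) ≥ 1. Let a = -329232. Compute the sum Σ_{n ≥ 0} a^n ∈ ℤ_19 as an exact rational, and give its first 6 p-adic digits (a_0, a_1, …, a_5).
Σ a^n = 1/(1 − a) = 1/329233;  first 6 digits = (1, 0, 0, 9, 16, 18)

v_19(a) = 3 ≥ 1, so the series converges in ℤ_19 to 1/(1 − a) = 1/(1 − (-329232)) = 1/329233. Expand this rational in ℤ_19: compute digits iteratively via d_i = x_i mod 19, x_{i+1} = (x_i − d_i)/19. The first 6 digits are (1, 0, 0, 9, 16, 18).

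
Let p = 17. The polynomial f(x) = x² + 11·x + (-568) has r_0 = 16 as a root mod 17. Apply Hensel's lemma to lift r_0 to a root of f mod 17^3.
r_2 = 1155 (mod 4913)

Hensel: r_{i+1} = r_i − f(r_i)·(f′(r_i))^{-1} mod 17^{i+2}, f′(x) = 2x + 11. Iterate:
  r_0 = 16 (mod 17)
  r_1 = 288 (mod 289)
  r_2 = 1155 (mod 4913)
Final: r = 1155 satisfies f(r) ≡ 0 mod 17^3.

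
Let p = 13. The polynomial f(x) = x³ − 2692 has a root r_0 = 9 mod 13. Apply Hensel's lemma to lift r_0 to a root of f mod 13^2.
r_1 = 152 (mod 169)

Hensel: r_{i+1} = r_i − f(r_i)/f′(r_i) mod 13^{i+2}, where f′(x) = 3x². Iterate:
  r_0 = 9 (mod 13)
  r_1 = 152 (mod 169)
Final: r = 152 with f(r) ≡ 0 mod 13^2.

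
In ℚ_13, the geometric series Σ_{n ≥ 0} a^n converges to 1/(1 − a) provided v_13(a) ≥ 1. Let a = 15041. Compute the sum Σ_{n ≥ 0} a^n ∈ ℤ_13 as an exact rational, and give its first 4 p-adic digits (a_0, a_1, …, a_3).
Σ a^n = 1/(1 − a) = -1/15040;  first 4 digits = (1, 0, 11, 6)

v_13(a) = 2 ≥ 1, so the series converges in ℤ_13 to 1/(1 − a) = 1/(1 − 15041) = -1/15040. Expand this rational in ℤ_13: compute digits iteratively via d_i = x_i mod 13, x_{i+1} = (x_i − d_i)/13. The first 4 digits are (1, 0, 11, 6).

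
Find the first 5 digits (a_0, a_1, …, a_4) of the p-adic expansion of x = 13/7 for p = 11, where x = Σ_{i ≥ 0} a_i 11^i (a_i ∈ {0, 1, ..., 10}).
(a_0, …, a_4) = (5, 6, 1, 3, 6)

v_11(13/7) = 0 (numerator and denominator both coprime to 11), so x ∈ ℤ_11^×. Compute digits iteratively via a_i = x_i mod 11, x_{i+1} = (x_i − a_i)/11, with x_0 = x:
  x_0 = 13/7;  a_0 = 5;  x_1 = (x_0 − 5)/11 = -2/7
  x_1 = -2/7;  a_1 = 6;  x_2 = (x_1 − 6)/11 = -4/7
  x_2 = -4/7;  a_2 = 1;  x_3 = (x_2 − 1)/11 = -1/7
  x_3 = -1/7;  a_3 = 3;  x_4 = (x_3 − 3)/11 = -2/7
  x_4 = -2/7;  a_4 = 6;  x_5 = (x_4 − 6)/11 = -4/7
Digits: (5, 6, 1, 3, 6).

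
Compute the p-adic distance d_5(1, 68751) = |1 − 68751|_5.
d_5(1, 68751) = 1/3125

Step 1 — x − y = 1 − 68751 = -68750. Step 2 — v_5(-68750) = 5 (factor: -68750 = −(5^5 · 22); the sign does not affect v_p). Step 3 — |x − y|_5 = 5^{-5} = 1/3125.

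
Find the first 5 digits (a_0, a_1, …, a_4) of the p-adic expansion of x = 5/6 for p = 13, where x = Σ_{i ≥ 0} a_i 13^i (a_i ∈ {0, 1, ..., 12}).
(a_0, …, a_4) = (3, 2, 2, 2, 2)

v_13(5/6) = 0 (numerator and denominator both coprime to 13), so x ∈ ℤ_13^×. Compute digits iteratively via a_i = x_i mod 13, x_{i+1} = (x_i − a_i)/13, with x_0 = x:
  x_0 = 5/6;  a_0 = 3;  x_1 = (x_0 − 3)/13 = -1/6
  x_1 = -1/6;  a_1 = 2;  x_2 = (x_1 − 2)/13 = -1/6
  x_2 = -1/6;  a_2 = 2;  x_3 = (x_2 − 2)/13 = -1/6
  x_3 = -1/6;  a_3 = 2;  x_4 = (x_3 − 2)/13 = -1/6
  x_4 = -1/6;  a_4 = 2;  x_5 = (x_4 − 2)/13 = -1/6
Digits: (3, 2, 2, 2, 2).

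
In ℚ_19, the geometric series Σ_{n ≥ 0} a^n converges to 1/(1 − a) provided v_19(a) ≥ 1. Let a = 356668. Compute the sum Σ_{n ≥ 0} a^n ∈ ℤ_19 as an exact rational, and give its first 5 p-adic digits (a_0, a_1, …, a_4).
Σ a^n = 1/(1 − a) = -1/356667;  first 5 digits = (1, 0, 0, 14, 2)

v_19(a) = 3 ≥ 1, so the series converges in ℤ_19 to 1/(1 − a) = 1/(1 − 356668) = -1/356667. Expand this rational in ℤ_19: compute digits iteratively via d_i = x_i mod 19, x_{i+1} = (x_i − d_i)/19. The first 5 digits are (1, 0, 0, 14, 2).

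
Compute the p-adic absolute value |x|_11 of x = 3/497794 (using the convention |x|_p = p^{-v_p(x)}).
|3/497794|_11 = 14641

Step 1 — compute v_11(x) by factoring powers of 11 out of the numerator and denominator: v_11(3/497794) = -4. Step 2 — apply |x|_p = p^{-v_p(x)} = 11^{4} = 14641.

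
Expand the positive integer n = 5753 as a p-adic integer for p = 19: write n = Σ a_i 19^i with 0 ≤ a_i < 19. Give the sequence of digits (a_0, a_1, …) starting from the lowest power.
(a_0, a_1, …) = (15, 17, 15)

Repeated division by 19 gives the digits low-to-high: 5753 = 15 + 17·19^1 + 15·19^2. Digit sequence: (15, 17, 15).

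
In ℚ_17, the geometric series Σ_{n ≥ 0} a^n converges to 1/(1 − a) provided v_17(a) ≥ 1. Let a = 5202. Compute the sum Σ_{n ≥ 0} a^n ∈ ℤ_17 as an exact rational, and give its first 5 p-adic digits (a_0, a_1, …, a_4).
Σ a^n = 1/(1 − a) = -1/5201;  first 5 digits = (1, 0, 1, 1, 1)

v_17(a) = 2 ≥ 1, so the series converges in ℤ_17 to 1/(1 − a) = 1/(1 − 5202) = -1/5201. Expand this rational in ℤ_17: compute digits iteratively via d_i = x_i mod 17, x_{i+1} = (x_i − d_i)/17. The first 5 digits are (1, 0, 1, 1, 1).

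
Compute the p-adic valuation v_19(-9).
v_19(-9) = 0

v_19(n) is the largest exponent k such that 19^k divides n. Factor out: -9 = -19^0 · 9. (Sign doesn't affect v_p.) So v_19(-9) = 0.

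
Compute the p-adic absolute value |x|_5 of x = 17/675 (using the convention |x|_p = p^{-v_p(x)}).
|17/675|_5 = 25

Step 1 — compute v_5(x) by factoring powers of 5 out of the numerator and denominator: v_5(17/675) = -2. Step 2 — apply |x|_p = p^{-v_p(x)} = 5^{2} = 25.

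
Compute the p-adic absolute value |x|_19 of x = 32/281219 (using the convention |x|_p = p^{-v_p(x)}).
|32/281219|_19 = 6859

Step 1 — compute v_19(x) by factoring powers of 19 out of the numerator and denominator: v_19(32/281219) = -3. Step 2 — apply |x|_p = p^{-v_p(x)} = 19^{3} = 6859.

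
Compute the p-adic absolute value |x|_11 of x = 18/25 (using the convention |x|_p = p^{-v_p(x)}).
|18/25|_11 = 1

Step 1 — compute v_11(x) by factoring powers of 11 out of the numerator and denominator: v_11(18/25) = 0. Step 2 — apply |x|_p = p^{-v_p(x)} = 11^{0} = 1.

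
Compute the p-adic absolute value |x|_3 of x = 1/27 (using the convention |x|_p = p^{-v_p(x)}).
|1/27|_3 = 27

Step 1 — compute v_3(x) by factoring powers of 3 out of the numerator and denominator: v_3(1/27) = -3. Step 2 — apply |x|_p = p^{-v_p(x)} = 3^{3} = 27.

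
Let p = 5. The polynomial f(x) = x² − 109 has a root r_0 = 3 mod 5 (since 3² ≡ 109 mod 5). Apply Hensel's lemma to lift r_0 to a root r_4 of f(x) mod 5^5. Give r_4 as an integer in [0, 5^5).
r_4 = 1478 (mod 3125)

Hensel's recurrence: r_{i+1} = r_i − f(r_i)·(f′(r_i))^{-1} mod 5^{i+2}, with f′(x) = 2x. Iterate:
  r_0 = 3 (mod 5)
  r_1 = 3 (mod 25)
  r_2 = 103 (mod 125)
  r_3 = 228 (mod 625)
  r_4 = 1478 (mod 3125)
Final: r_4 = 1478, and one checks f(r_4) ≡ 0 mod 5^5.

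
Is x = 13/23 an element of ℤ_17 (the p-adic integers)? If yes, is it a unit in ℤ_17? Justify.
x ∈ ℤ_17^× (unit); v_17(x) = 0

ℤ_17 = {x ∈ ℚ_17 : v_17(x) ≥ 0} and ℤ_17^× = {x ∈ ℤ_17 : v_17(x) = 0}. Here v_17(13/23) = v_17(num) − v_17(den) = 0; compare against these criteria.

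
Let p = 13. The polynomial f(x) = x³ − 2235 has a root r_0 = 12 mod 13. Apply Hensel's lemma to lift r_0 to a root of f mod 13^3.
r_2 = 181 (mod 2197)

Hensel: r_{i+1} = r_i − f(r_i)/f′(r_i) mod 13^{i+2}, where f′(x) = 3x². Iterate:
  r_0 = 12 (mod 13)
  r_1 = 12 (mod 169)
  r_2 = 181 (mod 2197)
Final: r = 181 with f(r) ≡ 0 mod 13^3.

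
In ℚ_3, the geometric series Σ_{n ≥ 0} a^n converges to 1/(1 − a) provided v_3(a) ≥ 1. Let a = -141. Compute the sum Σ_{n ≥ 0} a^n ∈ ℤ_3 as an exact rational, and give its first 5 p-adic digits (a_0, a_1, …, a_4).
Σ a^n = 1/(1 − a) = 1/142;  first 5 digits = (1, 1, 0, 0, 2)

v_3(a) = 1 ≥ 1, so the series converges in ℤ_3 to 1/(1 − a) = 1/(1 − (-141)) = 1/142. Expand this rational in ℤ_3: compute digits iteratively via d_i = x_i mod 3, x_{i+1} = (x_i − d_i)/3. The first 5 digits are (1, 1, 0, 0, 2).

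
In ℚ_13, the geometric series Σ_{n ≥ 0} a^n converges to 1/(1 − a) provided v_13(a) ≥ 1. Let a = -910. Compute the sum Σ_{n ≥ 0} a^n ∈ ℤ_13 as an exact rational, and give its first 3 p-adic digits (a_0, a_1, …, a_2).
Σ a^n = 1/(1 − a) = 1/911;  first 3 digits = (1, 8, 6)

v_13(a) = 1 ≥ 1, so the series converges in ℤ_13 to 1/(1 − a) = 1/(1 − (-910)) = 1/911. Expand this rational in ℤ_13: compute digits iteratively via d_i = x_i mod 13, x_{i+1} = (x_i − d_i)/13. The first 3 digits are (1, 8, 6).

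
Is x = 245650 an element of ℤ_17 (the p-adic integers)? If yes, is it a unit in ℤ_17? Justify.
x ∈ ℤ_17 but not a unit; v_17(x) = 3 > 0

ℤ_17 = {x ∈ ℚ_17 : v_17(x) ≥ 0} and ℤ_17^× = {x ∈ ℤ_17 : v_17(x) = 0}. Here v_17(245650) = v_17(num) − v_17(den) = 3; compare against these criteria.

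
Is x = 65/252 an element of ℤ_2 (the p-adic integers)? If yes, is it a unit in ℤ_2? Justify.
x ∉ ℤ_2 (v_2(x) = -2 < 0)

ℤ_2 = {x ∈ ℚ_2 : v_2(x) ≥ 0} and ℤ_2^× = {x ∈ ℤ_2 : v_2(x) = 0}. Here v_2(65/252) = v_2(num) − v_2(den) = -2; compare against these criteria.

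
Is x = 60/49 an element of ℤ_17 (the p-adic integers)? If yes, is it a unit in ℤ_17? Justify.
x ∈ ℤ_17^× (unit); v_17(x) = 0

ℤ_17 = {x ∈ ℚ_17 : v_17(x) ≥ 0} and ℤ_17^× = {x ∈ ℤ_17 : v_17(x) = 0}. Here v_17(60/49) = v_17(num) − v_17(den) = 0; compare against these criteria.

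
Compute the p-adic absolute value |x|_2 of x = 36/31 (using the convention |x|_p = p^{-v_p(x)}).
|36/31|_2 = 1/4

Step 1 — compute v_2(x) by factoring powers of 2 out of the numerator and denominator: v_2(36/31) = 2. Step 2 — apply |x|_p = p^{-v_p(x)} = 2^{-2} = 1/4.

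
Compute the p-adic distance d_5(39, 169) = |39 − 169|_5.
d_5(39, 169) = 1/5

Step 1 — x − y = 39 − 169 = -130. Step 2 — v_5(-130) = 1 (factor: -130 = −(5^1 · 26); the sign does not affect v_p). Step 3 — |x − y|_5 = 5^{-1} = 1/5.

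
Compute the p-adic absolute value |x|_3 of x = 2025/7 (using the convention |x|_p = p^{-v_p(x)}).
|2025/7|_3 = 1/81

Step 1 — compute v_3(x) by factoring powers of 3 out of the numerator and denominator: v_3(2025/7) = 4. Step 2 — apply |x|_p = p^{-v_p(x)} = 3^{-4} = 1/81.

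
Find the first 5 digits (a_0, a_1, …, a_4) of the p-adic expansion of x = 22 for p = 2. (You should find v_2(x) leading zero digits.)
(a_0, …, a_4) = (0, 1, 1, 0, 1)

v_2(22) = 1, so a_0 = ... = a_0 = 0. Factor out: x = 2^1 · u with u = 11 a unit in ℤ_2. Expand u iteratively via a_{v+i} = u_i mod 2, u_{i+1} = (u_i − a_{v+i})/2:
  u_0 = 11;  a_1 = 1;  u_1 = (u_0 − 1)/2 = 5
  u_1 = 5;  a_2 = 1;  u_2 = (u_1 − 1)/2 = 2
  u_2 = 2;  a_3 = 0;  u_3 = (u_2 − 0)/2 = 1
  u_3 = 1;  a_4 = 1;  u_4 = (u_3 − 1)/2 = 0
Digits: (0, 1, 1, 0, 1).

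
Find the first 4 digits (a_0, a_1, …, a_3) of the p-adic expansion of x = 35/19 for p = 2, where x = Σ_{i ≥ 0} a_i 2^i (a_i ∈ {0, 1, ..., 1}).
(a_0, …, a_3) = (1, 0, 0, 0)

v_2(35/19) = 0 (numerator and denominator both coprime to 2), so x ∈ ℤ_2^×. Compute digits iteratively via a_i = x_i mod 2, x_{i+1} = (x_i − a_i)/2, with x_0 = x:
  x_0 = 35/19;  a_0 = 1;  x_1 = (x_0 − 1)/2 = 8/19
  x_1 = 8/19;  a_1 = 0;  x_2 = (x_1 − 0)/2 = 4/19
  x_2 = 4/19;  a_2 = 0;  x_3 = (x_2 − 0)/2 = 2/19
  x_3 = 2/19;  a_3 = 0;  x_4 = (x_3 − 0)/2 = 1/19
Digits: (1, 0, 0, 0).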